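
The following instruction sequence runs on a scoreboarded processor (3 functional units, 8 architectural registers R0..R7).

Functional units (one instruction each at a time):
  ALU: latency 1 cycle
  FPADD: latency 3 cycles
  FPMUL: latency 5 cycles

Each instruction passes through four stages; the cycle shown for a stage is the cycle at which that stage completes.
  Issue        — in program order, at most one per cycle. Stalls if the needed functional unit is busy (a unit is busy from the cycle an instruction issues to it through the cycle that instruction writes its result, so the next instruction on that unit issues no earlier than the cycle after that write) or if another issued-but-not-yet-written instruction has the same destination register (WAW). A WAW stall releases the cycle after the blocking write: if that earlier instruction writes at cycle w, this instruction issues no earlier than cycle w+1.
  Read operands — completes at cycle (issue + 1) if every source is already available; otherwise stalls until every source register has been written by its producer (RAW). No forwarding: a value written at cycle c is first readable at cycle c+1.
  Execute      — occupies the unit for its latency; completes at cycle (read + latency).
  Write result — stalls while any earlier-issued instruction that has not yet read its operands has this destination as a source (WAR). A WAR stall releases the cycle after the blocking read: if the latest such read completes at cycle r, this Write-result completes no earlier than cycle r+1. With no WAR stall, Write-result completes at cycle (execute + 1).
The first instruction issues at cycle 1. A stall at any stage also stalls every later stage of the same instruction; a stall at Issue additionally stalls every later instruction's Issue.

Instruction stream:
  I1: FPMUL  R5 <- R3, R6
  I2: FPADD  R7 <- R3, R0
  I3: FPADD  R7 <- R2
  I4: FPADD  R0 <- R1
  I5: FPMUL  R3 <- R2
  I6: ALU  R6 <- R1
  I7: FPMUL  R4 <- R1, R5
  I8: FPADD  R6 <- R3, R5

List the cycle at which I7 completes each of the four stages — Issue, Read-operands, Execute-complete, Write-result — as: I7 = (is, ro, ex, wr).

I7 = (23, 24, 29, 30)

I1: IS=1 RO=2 EX=7 WR=8
I2: IS=2 RO=3 EX=6 WR=7
I3: IS=8 RO=9 EX=12 WR=13  [struct: FPADD busy until I2 writes@7]
I4: IS=14 RO=15 EX=18 WR=19  [struct: FPADD busy until I3 writes@13]
I5: IS=15 RO=16 EX=21 WR=22
I6: IS=16 RO=17 EX=18 WR=19
I7: IS=23 RO=24 EX=29 WR=30  [struct: FPMUL busy until I5 writes@22]
I8: IS=24 RO=25 EX=28 WR=29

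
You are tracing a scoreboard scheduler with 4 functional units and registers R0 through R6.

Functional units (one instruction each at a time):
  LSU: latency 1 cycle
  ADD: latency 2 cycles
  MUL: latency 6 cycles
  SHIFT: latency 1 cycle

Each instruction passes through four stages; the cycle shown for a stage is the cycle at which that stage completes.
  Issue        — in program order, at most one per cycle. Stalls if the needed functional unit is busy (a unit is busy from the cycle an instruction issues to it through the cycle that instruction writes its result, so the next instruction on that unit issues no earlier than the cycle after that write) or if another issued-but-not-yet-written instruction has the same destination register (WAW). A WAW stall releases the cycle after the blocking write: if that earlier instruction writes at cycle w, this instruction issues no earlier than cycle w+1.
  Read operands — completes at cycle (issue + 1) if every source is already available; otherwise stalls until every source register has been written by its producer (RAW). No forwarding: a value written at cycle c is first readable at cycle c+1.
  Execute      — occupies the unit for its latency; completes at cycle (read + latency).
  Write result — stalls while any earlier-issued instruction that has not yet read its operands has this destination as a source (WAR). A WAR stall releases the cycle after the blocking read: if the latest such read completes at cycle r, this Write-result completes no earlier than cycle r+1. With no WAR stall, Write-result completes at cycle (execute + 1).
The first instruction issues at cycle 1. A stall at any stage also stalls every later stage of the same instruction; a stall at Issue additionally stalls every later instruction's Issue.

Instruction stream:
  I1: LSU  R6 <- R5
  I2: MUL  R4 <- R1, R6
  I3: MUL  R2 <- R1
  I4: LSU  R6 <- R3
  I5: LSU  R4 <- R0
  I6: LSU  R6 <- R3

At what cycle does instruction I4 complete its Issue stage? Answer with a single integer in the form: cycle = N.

cycle = 14

I1: IS=1 RO=2 EX=3 WR=4
I2: IS=2 RO=5 EX=11 WR=12  [RAW R6: wait I1 write@4]
I3: IS=13 RO=14 EX=20 WR=21  [struct: MUL busy until I2 writes@12]
I4: IS=14 RO=15 EX=16 WR=17
I5: IS=18 RO=19 EX=20 WR=21  [struct: LSU busy until I4 writes@17]
I6: IS=22 RO=23 EX=24 WR=25  [struct: LSU busy until I5 writes@21]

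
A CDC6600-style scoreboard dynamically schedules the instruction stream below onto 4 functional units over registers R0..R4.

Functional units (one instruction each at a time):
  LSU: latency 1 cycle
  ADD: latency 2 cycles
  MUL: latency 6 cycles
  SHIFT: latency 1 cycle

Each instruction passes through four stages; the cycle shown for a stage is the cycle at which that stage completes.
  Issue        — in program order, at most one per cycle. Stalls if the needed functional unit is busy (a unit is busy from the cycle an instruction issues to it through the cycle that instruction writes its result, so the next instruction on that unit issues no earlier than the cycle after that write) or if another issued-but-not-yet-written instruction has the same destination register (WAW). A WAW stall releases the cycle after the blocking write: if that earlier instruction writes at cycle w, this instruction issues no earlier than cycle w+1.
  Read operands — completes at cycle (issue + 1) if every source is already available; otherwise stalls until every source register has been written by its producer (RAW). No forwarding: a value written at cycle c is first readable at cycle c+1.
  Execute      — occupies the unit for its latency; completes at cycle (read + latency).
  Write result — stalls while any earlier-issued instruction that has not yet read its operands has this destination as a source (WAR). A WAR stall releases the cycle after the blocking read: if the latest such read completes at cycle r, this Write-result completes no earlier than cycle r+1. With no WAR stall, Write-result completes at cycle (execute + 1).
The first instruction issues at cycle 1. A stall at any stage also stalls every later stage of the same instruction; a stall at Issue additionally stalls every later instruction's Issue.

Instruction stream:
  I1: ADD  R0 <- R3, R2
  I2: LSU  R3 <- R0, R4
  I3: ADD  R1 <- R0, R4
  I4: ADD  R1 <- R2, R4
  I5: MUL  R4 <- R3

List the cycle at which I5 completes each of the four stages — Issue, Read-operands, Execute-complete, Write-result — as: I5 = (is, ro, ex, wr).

I5 = (12, 13, 19, 20)

I1 -> (1, 2, 4, 5)
I2 -> (2, 6, 7, 8)  // RAW R0: wait I1 write@5
I3 -> (6, 7, 9, 10)  // struct: ADD busy until I1 writes@5
I4 -> (11, 12, 14, 15)  // struct: ADD busy until I3 writes@10
I5 -> (12, 13, 19, 20)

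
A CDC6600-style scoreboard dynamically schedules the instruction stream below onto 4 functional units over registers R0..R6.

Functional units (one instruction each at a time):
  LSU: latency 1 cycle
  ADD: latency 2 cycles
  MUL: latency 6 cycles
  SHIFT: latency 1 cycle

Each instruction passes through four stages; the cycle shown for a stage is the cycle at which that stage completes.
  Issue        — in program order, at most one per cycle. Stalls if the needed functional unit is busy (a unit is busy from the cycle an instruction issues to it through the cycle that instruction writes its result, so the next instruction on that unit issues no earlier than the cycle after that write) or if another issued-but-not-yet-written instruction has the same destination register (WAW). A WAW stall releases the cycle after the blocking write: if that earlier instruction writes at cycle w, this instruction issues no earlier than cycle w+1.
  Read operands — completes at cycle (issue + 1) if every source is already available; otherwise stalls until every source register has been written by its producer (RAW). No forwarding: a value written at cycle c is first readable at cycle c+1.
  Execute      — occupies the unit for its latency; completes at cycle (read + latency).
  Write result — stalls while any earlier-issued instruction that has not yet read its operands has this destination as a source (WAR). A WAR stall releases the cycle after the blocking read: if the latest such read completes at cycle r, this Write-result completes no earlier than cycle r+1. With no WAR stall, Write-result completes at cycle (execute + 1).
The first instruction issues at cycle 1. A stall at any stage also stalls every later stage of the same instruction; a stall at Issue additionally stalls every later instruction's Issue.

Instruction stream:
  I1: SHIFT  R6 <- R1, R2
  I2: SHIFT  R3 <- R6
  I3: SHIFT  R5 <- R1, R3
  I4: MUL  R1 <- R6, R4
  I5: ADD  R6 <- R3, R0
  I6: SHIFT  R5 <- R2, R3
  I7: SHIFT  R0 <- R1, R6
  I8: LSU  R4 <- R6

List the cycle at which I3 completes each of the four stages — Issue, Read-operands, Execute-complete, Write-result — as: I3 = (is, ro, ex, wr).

I3 = (9, 10, 11, 12)

  I1 | 1 | 2 | 3 | 4
  I2 | 5 | 6 | 7 | 8   struct: SHIFT busy until I1 writes@4
  I3 | 9 | 10 | 11 | 12   struct: SHIFT busy until I2 writes@8
  I4 | 10 | 11 | 17 | 18
  I5 | 11 | 12 | 14 | 15
  I6 | 13 | 14 | 15 | 16   struct: SHIFT busy until I3 writes@12
  I7 | 17 | 19 | 20 | 21   struct: SHIFT busy until I6 writes@16 · RAW R1: wait I4 write@18
  I8 | 18 | 19 | 20 | 21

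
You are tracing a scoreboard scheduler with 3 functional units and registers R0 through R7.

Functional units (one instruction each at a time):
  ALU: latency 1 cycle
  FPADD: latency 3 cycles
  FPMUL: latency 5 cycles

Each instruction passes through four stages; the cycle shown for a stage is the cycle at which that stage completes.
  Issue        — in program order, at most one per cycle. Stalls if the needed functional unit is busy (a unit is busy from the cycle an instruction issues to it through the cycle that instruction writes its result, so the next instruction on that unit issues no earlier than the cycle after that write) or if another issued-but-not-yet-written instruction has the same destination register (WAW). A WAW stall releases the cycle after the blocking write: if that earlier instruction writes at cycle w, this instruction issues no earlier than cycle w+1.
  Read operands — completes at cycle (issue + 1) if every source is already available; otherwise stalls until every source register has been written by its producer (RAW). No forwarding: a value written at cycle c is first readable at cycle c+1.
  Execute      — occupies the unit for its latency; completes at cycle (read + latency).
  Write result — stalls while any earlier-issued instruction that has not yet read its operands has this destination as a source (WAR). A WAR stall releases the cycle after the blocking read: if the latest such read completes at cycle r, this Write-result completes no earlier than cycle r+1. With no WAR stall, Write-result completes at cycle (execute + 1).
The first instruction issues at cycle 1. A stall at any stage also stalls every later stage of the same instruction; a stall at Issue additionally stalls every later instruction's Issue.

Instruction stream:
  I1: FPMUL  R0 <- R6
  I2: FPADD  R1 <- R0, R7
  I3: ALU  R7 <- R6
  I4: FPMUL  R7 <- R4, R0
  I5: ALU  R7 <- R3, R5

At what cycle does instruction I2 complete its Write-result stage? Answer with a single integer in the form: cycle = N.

c1: I1 issues→FPMUL
c2: I1 reads | I2 issues→FPADD
c3: I3 issues→ALU
c4: I3 reads
c5: I3 exec-done
c7: I1 exec-done
c8: I1 writes R0
c9: I2 reads
c10: I3 writes R7
c11: I4 issues→FPMUL
c12: I2 exec-done | I4 reads
c13: I2 writes R1
c17: I4 exec-done
c18: I4 writes R7
c19: I5 issues→ALU
c20: I5 reads
c21: I5 exec-done
c22: I5 writes R7

cycle = 13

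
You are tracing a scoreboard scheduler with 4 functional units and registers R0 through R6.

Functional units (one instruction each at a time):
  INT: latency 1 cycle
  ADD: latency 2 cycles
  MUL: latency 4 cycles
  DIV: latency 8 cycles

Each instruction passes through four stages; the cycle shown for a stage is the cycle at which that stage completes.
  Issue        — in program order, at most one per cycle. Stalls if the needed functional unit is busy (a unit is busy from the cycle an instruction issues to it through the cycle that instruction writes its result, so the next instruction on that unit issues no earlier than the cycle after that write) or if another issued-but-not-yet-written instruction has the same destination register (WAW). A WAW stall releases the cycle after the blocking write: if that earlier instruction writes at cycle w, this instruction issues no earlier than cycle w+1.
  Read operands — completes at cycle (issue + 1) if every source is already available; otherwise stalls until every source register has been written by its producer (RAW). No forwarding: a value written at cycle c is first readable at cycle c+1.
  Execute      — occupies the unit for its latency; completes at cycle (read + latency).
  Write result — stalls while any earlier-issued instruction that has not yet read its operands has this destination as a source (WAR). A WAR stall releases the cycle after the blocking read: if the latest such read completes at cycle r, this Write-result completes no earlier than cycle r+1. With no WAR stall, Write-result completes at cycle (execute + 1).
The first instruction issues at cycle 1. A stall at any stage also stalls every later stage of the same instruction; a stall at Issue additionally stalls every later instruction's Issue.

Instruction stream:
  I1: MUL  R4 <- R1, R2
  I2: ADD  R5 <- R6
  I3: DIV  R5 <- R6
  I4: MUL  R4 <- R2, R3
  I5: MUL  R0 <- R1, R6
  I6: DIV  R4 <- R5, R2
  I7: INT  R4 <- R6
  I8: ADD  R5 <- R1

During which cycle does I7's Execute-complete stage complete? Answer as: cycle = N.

[1] I1 issues→MUL
[2] I1 reads, I2 issues→ADD
[3] I2 reads
[5] I2 exec-done
[6] I1 exec-done, I2 writes R5
[7] I1 writes R4, I3 issues→DIV
[8] I3 reads, I4 issues→MUL
[9] I4 reads
[13] I4 exec-done
[14] I4 writes R4
[15] I5 issues→MUL
[16] I3 exec-done, I5 reads
[17] I3 writes R5
[18] I6 issues→DIV
[19] I6 reads
[20] I5 exec-done
[21] I5 writes R0
[27] I6 exec-done
[28] I6 writes R4
[29] I7 issues→INT
[30] I7 reads, I8 issues→ADD
[31] I7 exec-done, I8 reads
[32] I7 writes R4
[33] I8 exec-done
[34] I8 writes R5

cycle = 31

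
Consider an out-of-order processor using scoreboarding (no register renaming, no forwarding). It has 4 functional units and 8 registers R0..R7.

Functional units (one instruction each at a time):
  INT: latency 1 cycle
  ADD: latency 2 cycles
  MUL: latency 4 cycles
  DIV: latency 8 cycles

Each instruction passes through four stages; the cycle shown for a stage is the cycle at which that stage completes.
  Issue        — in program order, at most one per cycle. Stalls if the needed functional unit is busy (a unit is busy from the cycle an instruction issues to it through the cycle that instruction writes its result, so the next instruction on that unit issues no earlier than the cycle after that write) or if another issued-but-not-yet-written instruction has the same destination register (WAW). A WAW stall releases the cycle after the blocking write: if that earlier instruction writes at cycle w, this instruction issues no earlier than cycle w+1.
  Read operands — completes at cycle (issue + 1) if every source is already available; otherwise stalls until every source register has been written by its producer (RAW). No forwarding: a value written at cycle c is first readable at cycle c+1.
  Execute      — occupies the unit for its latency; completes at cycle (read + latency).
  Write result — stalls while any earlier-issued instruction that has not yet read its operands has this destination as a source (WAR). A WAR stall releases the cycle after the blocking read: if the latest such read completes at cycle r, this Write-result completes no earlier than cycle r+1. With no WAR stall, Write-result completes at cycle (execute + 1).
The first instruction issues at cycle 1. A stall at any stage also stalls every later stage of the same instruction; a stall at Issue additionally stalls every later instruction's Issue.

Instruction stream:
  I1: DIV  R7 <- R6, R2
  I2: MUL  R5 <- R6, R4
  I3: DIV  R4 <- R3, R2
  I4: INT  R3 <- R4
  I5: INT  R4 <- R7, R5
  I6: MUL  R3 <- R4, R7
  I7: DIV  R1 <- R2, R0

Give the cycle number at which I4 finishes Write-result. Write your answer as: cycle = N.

cycle = 25

I1: IS=1 RO=2 EX=10 WR=11
I2: IS=2 RO=3 EX=7 WR=8
I3: IS=12 RO=13 EX=21 WR=22  [struct: DIV busy until I1 writes@11]
I4: IS=13 RO=23 EX=24 WR=25  [RAW R4: wait I3 write@22]
I5: IS=26 RO=27 EX=28 WR=29  [struct: INT busy until I4 writes@25]
I6: IS=27 RO=30 EX=34 WR=35  [RAW R4: wait I5 write@29]
I7: IS=28 RO=29 EX=37 WR=38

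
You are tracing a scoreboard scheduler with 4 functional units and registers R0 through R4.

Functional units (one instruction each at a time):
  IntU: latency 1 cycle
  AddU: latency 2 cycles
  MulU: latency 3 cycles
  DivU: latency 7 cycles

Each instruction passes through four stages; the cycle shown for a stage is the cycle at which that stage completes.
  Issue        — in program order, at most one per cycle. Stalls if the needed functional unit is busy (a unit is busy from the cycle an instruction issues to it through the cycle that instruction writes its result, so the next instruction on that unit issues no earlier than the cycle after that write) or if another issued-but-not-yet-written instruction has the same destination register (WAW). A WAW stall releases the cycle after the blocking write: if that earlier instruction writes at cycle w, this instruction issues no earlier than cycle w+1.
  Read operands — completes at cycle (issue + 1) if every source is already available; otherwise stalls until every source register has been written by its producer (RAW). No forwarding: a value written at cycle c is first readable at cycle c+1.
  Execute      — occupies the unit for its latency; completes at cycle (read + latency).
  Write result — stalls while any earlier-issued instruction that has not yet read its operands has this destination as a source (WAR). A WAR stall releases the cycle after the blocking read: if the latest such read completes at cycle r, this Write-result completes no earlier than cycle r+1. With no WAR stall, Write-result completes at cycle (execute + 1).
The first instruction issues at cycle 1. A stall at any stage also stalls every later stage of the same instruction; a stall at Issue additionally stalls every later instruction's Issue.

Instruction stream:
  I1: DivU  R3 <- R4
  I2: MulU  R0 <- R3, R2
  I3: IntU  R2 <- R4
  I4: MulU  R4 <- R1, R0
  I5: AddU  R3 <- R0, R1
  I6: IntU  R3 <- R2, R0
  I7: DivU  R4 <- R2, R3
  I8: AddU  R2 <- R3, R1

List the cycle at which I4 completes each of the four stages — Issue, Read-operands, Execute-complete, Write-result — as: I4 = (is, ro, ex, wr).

I4 = (16, 17, 20, 21)

cycle 1: I1→DivU
cycle 2: I1 RO | I2→MulU
cycle 3: I3→IntU
cycle 4: I3 RO
cycle 5: I3 EX
cycle 9: I1 EX
cycle 10: I1 WR R3
cycle 11: I2 RO
cycle 12: I3 WR R2
cycle 14: I2 EX
cycle 15: I2 WR R0
cycle 16: I4→MulU
cycle 17: I4 RO | I5→AddU
cycle 18: I5 RO
cycle 20: I4 EX | I5 EX
cycle 21: I4 WR R4 | I5 WR R3
cycle 22: I6→IntU
cycle 23: I6 RO | I7→DivU
cycle 24: I6 EX | I8→AddU
cycle 25: I6 WR R3
cycle 26: I7 RO | I8 RO
cycle 28: I8 EX
cycle 29: I8 WR R2
cycle 33: I7 EX
cycle 34: I7 WR R4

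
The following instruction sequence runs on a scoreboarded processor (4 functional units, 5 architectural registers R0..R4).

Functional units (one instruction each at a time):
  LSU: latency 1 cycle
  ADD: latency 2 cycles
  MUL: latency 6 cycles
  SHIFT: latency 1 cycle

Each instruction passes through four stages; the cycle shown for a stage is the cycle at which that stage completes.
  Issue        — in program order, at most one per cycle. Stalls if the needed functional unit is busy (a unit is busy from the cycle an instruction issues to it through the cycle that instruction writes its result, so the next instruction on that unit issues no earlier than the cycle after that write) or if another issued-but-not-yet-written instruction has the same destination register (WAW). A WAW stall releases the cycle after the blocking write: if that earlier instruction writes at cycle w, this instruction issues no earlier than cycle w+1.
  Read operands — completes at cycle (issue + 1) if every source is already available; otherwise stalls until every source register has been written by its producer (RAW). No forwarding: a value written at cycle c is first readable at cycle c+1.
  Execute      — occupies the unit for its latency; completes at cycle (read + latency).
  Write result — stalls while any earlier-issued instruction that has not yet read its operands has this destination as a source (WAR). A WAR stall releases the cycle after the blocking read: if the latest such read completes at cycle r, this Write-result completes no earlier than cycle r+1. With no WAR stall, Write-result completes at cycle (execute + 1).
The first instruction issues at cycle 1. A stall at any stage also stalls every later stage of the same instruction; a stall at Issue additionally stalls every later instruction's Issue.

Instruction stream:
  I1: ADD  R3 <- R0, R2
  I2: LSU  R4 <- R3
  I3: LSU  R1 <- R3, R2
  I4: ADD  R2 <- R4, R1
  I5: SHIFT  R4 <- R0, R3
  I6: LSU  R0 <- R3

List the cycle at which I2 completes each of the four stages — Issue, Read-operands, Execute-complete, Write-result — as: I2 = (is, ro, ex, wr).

I2 = (2, 6, 7, 8)

I1  is:1  ro:2  ex:4  wr:5
I2  is:2  ro:6  ex:7  wr:8  — RAW R3: wait I1 write@5
I3  is:9  ro:10  ex:11  wr:12  — struct: LSU busy until I2 writes@8
I4  is:10  ro:13  ex:15  wr:16  — RAW R1: wait I3 write@12
I5  is:11  ro:12  ex:13  wr:14
I6  is:13  ro:14  ex:15  wr:16  — struct: LSU busy until I3 writes@12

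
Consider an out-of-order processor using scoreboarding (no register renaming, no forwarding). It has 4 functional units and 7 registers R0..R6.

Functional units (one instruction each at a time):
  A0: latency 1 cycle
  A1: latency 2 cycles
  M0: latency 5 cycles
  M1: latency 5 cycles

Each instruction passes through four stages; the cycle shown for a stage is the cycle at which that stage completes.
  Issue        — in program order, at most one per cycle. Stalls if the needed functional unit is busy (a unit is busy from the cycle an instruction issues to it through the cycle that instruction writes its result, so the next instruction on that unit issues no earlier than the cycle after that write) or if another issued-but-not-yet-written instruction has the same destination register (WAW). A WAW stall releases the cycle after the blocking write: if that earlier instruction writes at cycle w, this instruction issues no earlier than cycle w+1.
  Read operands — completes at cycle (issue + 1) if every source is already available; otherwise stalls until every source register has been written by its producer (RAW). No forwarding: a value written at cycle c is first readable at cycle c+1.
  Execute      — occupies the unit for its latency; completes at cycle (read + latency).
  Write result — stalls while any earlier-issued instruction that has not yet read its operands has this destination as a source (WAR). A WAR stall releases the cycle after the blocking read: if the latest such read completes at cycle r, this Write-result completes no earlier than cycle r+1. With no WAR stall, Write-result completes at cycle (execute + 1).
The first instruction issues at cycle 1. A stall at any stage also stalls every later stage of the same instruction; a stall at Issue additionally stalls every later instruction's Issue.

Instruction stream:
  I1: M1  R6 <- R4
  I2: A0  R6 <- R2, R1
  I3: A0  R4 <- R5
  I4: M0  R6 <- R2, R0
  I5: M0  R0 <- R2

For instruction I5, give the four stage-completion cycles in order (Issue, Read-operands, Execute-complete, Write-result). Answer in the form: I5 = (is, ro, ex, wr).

I5 = (22, 23, 28, 29)

I1: IS=1 RO=2 EX=7 WR=8
I2: IS=9 RO=10 EX=11 WR=12  [WAW R6: wait I1 write@8]
I3: IS=13 RO=14 EX=15 WR=16  [struct: A0 busy until I2 writes@12]
I4: IS=14 RO=15 EX=20 WR=21
I5: IS=22 RO=23 EX=28 WR=29  [struct: M0 busy until I4 writes@21]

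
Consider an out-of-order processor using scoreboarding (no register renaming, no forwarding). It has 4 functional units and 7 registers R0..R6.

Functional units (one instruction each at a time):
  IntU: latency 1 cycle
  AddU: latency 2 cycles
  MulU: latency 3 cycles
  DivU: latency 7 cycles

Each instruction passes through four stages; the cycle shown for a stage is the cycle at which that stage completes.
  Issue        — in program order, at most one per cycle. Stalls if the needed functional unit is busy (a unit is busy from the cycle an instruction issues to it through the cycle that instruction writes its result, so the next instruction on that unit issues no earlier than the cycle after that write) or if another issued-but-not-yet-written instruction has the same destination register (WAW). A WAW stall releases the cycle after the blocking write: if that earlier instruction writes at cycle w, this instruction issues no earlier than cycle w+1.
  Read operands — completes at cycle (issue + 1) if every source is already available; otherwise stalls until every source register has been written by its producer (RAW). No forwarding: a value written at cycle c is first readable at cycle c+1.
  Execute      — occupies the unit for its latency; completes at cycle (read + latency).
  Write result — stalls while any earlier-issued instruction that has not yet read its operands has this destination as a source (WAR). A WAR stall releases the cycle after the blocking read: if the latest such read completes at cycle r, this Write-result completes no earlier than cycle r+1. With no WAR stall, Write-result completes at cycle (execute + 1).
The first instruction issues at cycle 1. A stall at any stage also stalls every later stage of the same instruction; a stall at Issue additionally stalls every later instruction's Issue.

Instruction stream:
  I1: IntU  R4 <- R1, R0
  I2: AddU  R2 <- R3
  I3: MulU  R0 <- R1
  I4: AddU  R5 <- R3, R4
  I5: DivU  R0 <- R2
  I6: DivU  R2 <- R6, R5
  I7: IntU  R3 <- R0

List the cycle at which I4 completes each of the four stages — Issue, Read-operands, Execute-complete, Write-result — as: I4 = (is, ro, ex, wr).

[I1] 1/2/3/4
[I2] 2/3/5/6
[I3] 3/4/7/8
[I4] 7/8/10/11  (struct: AddU busy until I2 writes@6)
[I5] 9/10/17/18  (WAW R0: wait I3 write@8)
[I6] 19/20/27/28  (struct: DivU busy until I5 writes@18)
[I7] 20/21/22/23

I4 = (7, 8, 10, 11)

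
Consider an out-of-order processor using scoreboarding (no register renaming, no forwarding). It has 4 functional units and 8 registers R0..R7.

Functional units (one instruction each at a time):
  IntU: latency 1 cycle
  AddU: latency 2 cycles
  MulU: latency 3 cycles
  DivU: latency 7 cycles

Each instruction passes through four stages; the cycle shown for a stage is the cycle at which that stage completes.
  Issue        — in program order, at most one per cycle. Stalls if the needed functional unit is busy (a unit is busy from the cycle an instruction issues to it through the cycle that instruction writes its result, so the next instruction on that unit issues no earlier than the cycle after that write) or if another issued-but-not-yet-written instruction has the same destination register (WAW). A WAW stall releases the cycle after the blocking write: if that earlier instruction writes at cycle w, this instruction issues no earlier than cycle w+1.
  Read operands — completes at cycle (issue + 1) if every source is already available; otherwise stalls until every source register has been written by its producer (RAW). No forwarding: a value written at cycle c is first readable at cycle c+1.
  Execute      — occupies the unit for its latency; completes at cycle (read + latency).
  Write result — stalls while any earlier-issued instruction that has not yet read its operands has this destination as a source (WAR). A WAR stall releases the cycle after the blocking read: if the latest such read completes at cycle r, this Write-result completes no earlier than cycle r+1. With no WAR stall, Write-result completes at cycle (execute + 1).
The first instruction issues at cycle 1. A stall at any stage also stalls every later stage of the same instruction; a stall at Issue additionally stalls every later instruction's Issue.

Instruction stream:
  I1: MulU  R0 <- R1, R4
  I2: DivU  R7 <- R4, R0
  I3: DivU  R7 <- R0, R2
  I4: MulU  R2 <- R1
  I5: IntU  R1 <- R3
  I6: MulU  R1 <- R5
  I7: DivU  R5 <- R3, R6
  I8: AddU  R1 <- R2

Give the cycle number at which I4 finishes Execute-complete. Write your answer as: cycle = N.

[I1] 1/2/5/6
[I2] 2/7/14/15  (RAW R0: wait I1 write@6)
[I3] 16/17/24/25  (struct: DivU busy until I2 writes@15)
[I4] 17/18/21/22
[I5] 18/19/20/21
[I6] 23/24/27/28  (struct: MulU busy until I4 writes@22)
[I7] 26/27/34/35  (struct: DivU busy until I3 writes@25)
[I8] 29/30/32/33  (WAW R1: wait I6 write@28)

cycle = 21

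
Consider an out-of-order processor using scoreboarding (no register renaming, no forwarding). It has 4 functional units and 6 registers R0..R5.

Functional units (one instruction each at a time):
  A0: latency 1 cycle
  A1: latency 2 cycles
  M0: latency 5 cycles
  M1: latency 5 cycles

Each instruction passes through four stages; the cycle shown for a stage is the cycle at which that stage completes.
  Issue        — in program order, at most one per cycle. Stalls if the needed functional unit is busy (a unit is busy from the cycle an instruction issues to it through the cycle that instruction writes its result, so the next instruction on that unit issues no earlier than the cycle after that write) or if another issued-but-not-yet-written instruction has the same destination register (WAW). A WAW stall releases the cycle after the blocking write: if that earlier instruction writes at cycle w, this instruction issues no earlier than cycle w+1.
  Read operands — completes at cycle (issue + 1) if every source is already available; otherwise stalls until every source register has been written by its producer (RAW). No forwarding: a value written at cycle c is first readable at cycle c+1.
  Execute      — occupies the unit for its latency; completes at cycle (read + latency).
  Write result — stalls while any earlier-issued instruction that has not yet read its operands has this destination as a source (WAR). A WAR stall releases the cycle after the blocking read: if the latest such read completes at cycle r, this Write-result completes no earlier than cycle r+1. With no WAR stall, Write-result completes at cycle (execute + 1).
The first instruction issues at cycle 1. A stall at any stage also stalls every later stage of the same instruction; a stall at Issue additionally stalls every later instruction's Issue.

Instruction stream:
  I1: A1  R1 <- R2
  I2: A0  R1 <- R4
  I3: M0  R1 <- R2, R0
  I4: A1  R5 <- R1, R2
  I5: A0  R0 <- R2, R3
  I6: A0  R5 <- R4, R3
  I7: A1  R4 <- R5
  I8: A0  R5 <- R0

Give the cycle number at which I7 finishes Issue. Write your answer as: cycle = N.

cycle = 23

  I1 | 1 | 2 | 4 | 5
  I2 | 6 | 7 | 8 | 9   WAW R1: wait I1 write@5
  I3 | 10 | 11 | 16 | 17   WAW R1: wait I2 write@9
  I4 | 11 | 18 | 20 | 21   RAW R1: wait I3 write@17
  I5 | 12 | 13 | 14 | 15
  I6 | 22 | 23 | 24 | 25   WAW R5: wait I4 write@21
  I7 | 23 | 26 | 28 | 29   RAW R5: wait I6 write@25
  I8 | 26 | 27 | 28 | 29   struct: A0 busy until I6 writes@25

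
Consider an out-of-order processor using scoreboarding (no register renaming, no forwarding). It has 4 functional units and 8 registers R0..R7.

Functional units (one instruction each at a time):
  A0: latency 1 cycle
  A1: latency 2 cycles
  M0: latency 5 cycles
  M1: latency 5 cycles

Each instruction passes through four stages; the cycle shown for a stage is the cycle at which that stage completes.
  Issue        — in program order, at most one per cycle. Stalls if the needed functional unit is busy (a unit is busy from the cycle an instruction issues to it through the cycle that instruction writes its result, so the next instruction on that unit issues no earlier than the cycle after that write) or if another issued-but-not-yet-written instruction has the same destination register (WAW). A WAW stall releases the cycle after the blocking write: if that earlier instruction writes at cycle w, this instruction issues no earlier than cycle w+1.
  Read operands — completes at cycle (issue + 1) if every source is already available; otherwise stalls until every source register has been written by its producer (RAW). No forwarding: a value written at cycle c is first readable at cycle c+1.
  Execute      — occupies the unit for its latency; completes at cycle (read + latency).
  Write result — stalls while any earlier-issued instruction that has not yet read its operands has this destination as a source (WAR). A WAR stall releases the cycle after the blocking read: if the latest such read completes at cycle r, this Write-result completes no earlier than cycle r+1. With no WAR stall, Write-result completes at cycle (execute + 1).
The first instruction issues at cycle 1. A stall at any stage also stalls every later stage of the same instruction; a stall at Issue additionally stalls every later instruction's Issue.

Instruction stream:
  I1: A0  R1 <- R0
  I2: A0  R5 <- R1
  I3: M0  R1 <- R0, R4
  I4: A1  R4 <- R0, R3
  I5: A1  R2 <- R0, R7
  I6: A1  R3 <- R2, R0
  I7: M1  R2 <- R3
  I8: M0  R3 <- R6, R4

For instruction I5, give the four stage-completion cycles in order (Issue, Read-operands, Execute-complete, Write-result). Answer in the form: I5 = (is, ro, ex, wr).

I5 = (12, 13, 15, 16)

  I1 | 1 | 2 | 3 | 4
  I2 | 5 | 6 | 7 | 8   struct: A0 busy until I1 writes@4
  I3 | 6 | 7 | 12 | 13
  I4 | 7 | 8 | 10 | 11
  I5 | 12 | 13 | 15 | 16   struct: A1 busy until I4 writes@11
  I6 | 17 | 18 | 20 | 21   struct: A1 busy until I5 writes@16
  I7 | 18 | 22 | 27 | 28   RAW R3: wait I6 write@21
  I8 | 22 | 23 | 28 | 29   WAW R3: wait I6 write@21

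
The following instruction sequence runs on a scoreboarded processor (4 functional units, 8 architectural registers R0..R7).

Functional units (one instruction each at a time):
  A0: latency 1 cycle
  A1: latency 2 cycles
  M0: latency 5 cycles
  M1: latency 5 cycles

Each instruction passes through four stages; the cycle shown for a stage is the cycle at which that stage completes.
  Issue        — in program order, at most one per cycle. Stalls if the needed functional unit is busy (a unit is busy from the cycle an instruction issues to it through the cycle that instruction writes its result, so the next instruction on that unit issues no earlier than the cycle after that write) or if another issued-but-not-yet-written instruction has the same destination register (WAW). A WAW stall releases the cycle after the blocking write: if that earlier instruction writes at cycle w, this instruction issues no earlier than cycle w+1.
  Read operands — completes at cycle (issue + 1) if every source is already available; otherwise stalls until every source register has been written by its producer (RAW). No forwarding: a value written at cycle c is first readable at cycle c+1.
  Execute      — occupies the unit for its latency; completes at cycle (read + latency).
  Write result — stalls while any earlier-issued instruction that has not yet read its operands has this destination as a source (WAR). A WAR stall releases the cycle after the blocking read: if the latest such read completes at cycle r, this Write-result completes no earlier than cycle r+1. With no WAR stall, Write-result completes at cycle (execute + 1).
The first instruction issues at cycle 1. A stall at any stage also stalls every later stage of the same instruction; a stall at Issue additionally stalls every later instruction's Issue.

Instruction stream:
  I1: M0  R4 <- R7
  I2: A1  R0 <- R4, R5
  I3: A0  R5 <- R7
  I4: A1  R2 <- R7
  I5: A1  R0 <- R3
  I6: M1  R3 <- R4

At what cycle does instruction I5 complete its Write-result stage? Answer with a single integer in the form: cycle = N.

cycle = 22

I1  is:1  ro:2  ex:7  wr:8
I2  is:2  ro:9  ex:11  wr:12  — RAW R4: wait I1 write@8
I3  is:3  ro:4  ex:5  wr:10  — WAR R5: wait I2 read@9
I4  is:13  ro:14  ex:16  wr:17  — struct: A1 busy until I2 writes@12
I5  is:18  ro:19  ex:21  wr:22  — struct: A1 busy until I4 writes@17
I6  is:19  ro:20  ex:25  wr:26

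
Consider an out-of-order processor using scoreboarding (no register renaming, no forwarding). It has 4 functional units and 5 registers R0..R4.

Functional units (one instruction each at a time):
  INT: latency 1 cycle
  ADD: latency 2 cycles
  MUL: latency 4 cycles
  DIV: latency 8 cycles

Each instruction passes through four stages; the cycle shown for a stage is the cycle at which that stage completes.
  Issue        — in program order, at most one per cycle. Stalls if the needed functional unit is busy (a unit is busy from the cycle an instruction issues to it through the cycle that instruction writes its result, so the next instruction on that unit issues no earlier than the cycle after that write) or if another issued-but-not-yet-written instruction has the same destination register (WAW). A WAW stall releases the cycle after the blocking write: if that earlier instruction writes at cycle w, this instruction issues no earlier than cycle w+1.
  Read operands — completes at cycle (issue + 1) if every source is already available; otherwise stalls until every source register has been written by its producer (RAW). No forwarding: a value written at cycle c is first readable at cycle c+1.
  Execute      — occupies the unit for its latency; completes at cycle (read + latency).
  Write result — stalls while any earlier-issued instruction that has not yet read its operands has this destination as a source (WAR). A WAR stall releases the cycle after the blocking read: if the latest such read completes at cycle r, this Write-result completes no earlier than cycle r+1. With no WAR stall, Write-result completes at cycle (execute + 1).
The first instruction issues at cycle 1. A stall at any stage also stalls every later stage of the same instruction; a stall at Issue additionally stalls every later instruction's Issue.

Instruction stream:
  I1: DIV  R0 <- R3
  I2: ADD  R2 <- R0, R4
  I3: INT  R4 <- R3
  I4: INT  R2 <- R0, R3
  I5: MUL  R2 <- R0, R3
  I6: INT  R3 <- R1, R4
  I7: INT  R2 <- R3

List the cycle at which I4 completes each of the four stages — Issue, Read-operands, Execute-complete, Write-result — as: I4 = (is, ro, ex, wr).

c1: I1 issues→DIV
c2: I1 reads, I2 issues→ADD
c3: I3 issues→INT
c4: I3 reads
c5: I3 exec-done
c10: I1 exec-done
c11: I1 writes R0
c12: I2 reads
c13: I3 writes R4
c14: I2 exec-done
c15: I2 writes R2
c16: I4 issues→INT
c17: I4 reads
c18: I4 exec-done
c19: I4 writes R2
c20: I5 issues→MUL
c21: I5 reads, I6 issues→INT
c22: I6 reads
c23: I6 exec-done
c24: I6 writes R3
c25: I5 exec-done
c26: I5 writes R2
c27: I7 issues→INT
c28: I7 reads
c29: I7 exec-done
c30: I7 writes R2

I4 = (16, 17, 18, 19)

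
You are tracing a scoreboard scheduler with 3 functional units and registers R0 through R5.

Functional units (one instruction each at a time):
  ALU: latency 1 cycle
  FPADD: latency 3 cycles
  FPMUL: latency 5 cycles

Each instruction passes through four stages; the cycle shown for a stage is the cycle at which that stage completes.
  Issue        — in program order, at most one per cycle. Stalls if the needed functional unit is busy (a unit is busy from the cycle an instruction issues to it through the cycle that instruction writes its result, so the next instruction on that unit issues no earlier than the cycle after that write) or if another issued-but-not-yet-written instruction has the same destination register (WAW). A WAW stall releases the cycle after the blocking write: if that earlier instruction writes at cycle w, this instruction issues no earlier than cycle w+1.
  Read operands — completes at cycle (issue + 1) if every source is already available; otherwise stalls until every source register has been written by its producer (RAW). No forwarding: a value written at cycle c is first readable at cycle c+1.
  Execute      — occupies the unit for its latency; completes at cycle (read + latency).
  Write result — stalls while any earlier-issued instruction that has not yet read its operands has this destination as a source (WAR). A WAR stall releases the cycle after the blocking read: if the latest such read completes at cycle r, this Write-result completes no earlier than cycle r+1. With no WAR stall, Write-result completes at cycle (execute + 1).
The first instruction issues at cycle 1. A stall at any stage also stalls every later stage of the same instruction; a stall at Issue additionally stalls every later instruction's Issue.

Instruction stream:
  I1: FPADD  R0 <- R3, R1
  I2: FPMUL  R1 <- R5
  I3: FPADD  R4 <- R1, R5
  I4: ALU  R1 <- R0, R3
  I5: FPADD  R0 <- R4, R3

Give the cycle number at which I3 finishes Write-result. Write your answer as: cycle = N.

c1: I1 dispatched to FPADD
c2: I1 operands ready | I2 dispatched to FPMUL
c3: I2 operands ready
c5: I1 complete
c6: R0←I1
c7: I3 dispatched to FPADD
c8: I2 complete
c9: R1←I2
c10: I3 operands ready | I4 dispatched to ALU
c11: I4 operands ready
c12: I4 complete
c13: I3 complete | R1←I4
c14: R4←I3
c15: I5 dispatched to FPADD
c16: I5 operands ready
c19: I5 complete
c20: R0←I5

cycle = 14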